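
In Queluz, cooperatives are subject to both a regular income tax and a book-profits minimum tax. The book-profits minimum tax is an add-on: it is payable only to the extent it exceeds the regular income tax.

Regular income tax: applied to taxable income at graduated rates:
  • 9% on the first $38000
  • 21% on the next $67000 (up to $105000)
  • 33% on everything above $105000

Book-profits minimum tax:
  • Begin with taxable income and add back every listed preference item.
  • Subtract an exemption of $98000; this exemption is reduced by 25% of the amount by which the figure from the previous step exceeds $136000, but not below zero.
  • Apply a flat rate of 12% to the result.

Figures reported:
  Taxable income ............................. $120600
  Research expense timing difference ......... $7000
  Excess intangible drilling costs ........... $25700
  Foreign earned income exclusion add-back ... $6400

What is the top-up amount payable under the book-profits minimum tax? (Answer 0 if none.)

$0

Regular income tax:
  $38000 × 9% = $3420
  $67000 × 21% = $14070
  $15600 × 33% = $5148
  → $22638

Book-profits minimum tax:
  Adjusted income: $120600 + $7000 + $25700 + $6400 = $159700
  Exemption: $98000 − 25% × ($159700 − $136000) = $98000 − $5925 = $92075
  Base: $159700 − $92075 = $67625
  $67625 × 12% = $8115

$8115 ≤ $22638, so no add-on is due.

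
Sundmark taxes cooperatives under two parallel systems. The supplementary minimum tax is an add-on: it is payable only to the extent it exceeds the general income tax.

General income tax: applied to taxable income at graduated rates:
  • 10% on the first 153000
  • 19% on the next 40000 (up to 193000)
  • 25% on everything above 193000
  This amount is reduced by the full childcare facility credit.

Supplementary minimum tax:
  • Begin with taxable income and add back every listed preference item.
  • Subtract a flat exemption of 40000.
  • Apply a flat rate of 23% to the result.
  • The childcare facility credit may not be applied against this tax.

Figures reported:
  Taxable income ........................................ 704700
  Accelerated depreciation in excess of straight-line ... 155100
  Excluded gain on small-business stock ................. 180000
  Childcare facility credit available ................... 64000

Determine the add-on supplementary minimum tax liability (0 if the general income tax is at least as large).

General income tax:
  153000 × 10% = 15300
  40000 × 19% = 7600
  511700 × 25% = 127925
  → 150825
  Less childcare facility credit 64000 → 86825

Supplementary minimum tax:
  Adjusted income: 704700 + 155100 + 180000 = 1039800
  Less exemption 40000 → base 999800
  999800 × 23% = 229954

Excess of supplementary minimum tax over general income tax: 229954 − 86825 = 143129.

143129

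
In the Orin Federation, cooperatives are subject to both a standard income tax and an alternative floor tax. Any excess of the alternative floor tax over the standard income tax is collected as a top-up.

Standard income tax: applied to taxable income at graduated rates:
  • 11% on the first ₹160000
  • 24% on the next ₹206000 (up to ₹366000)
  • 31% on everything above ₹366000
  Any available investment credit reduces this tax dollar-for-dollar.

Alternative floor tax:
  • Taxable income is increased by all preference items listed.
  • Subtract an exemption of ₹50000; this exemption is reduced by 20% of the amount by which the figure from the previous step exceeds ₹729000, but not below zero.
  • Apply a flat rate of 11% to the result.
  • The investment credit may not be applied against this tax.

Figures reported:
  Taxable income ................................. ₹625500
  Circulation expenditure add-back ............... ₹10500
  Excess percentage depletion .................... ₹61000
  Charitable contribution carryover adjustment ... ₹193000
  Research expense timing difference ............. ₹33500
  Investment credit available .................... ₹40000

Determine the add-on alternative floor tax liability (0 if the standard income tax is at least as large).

Standard income tax:
  ₹160000 × 11% = ₹17600
  ₹206000 × 24% = ₹49440
  ₹259500 × 31% = ₹80445
  → ₹147485
  Less investment credit ₹40000 → ₹107485

Alternative floor tax:
  Adjusted income: ₹625500 + ₹10500 + ₹61000 + ₹193000 + ₹33500 = ₹923500
  Exemption: ₹50000 − 20% × (₹923500 − ₹729000) = ₹50000 − ₹38900 = ₹11100
  Base: ₹923500 − ₹11100 = ₹912400
  ₹912400 × 11% = ₹100364

₹100364 ≤ ₹107485, so no add-on is due.

₹0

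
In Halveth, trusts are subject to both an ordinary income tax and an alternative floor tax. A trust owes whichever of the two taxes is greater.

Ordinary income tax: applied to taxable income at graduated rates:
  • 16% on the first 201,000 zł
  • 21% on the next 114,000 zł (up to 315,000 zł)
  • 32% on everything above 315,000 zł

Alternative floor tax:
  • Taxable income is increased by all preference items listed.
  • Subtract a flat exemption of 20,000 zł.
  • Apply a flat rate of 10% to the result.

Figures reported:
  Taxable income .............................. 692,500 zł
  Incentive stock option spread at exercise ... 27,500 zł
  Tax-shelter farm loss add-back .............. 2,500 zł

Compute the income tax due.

Alternative floor tax:
  Adjusted income: 692,500 zł + 27,500 zł + 2,500 zł = 722,500 zł
  Less exemption 20,000 zł → base 702,500 zł
  702,500 zł × 10% = 70,250 zł

Ordinary income tax:
  201,000 zł × 16% = 32,160 zł
  114,000 zł × 21% = 23,940 zł
  377,500 zł × 32% = 120,800 zł
  → 176,900 zł

176,900 zł > 70,250 zł, so the ordinary income tax governs.

176,900 zł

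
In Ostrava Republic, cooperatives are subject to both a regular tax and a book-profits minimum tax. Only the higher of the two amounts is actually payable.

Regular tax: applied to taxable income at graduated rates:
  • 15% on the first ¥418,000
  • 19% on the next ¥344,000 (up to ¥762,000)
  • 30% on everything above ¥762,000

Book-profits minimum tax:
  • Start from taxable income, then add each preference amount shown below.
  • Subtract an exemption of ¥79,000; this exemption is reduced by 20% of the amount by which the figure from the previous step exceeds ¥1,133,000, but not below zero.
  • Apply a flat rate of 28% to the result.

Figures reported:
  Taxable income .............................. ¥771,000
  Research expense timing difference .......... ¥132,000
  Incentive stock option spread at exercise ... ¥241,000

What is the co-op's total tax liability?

Regular tax:
  ¥418,000 × 15% = ¥62,700
  ¥344,000 × 19% = ¥65,360
  ¥9,000 × 30% = ¥2,700
  → ¥130,760

Book-profits minimum tax:
  Adjusted income: ¥771,000 + ¥132,000 + ¥241,000 = ¥1,144,000
  Exemption: ¥79,000 − 20% × (¥1,144,000 − ¥1,133,000) = ¥79,000 − ¥2,200 = ¥76,800
  Base: ¥1,144,000 − ¥76,800 = ¥1,067,200
  ¥1,067,200 × 28% = ¥298,816

¥298,816 > ¥130,760, so the book-profits minimum tax is the binding amount.

¥298,816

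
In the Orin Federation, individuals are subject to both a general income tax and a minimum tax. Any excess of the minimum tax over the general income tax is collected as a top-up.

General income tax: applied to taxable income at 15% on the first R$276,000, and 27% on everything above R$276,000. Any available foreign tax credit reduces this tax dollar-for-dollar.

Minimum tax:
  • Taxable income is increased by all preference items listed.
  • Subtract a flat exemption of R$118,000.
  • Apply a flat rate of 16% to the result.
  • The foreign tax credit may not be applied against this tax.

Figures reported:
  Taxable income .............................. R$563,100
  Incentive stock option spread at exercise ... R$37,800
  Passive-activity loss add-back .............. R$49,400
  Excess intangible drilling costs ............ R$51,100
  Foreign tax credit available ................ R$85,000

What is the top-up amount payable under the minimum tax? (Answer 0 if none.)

R$59,427

Minimum tax:
  Adjusted income: R$563,100 + R$37,800 + R$49,400 + R$51,100 = R$701,400
  Less exemption R$118,000 → base R$583,400
  R$583,400 × 16% = R$93,344

General income tax:
  R$276,000 × 15% = R$41,400
  R$287,100 × 27% = R$77,517
  → R$118,917
  Less foreign tax credit R$85,000 → R$33,917

Excess of minimum tax over general income tax: R$93,344 − R$33,917 = R$59,427.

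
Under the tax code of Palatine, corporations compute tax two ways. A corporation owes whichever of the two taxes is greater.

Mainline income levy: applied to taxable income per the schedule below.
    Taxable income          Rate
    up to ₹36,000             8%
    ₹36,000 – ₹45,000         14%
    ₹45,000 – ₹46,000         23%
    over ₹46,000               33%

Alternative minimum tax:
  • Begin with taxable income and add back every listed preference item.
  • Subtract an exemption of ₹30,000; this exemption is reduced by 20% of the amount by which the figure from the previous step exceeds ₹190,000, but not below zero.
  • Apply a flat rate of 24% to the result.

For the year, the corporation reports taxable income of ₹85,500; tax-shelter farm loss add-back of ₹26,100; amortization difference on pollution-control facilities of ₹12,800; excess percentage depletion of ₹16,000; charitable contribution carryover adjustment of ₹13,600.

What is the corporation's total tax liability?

Mainline income levy:
  ₹36,000 × 8% = ₹2,880
  ₹9,000 × 14% = ₹1,260
  ₹1,000 × 23% = ₹230
  ₹39,500 × 33% = ₹13,035
  → ₹17,405

Alternative minimum tax:
  Adjusted income: ₹85,500 + ₹26,100 + ₹12,800 + ₹16,000 + ₹13,600 = ₹154,000
  Exemption: ₹154,000 ≤ ₹190,000, so full ₹30,000 applies
  Base: ₹154,000 − ₹30,000 = ₹124,000
  ₹124,000 × 24% = ₹29,760

₹29,760 > ₹17,405, so the alternative minimum tax is the binding amount.

₹29,760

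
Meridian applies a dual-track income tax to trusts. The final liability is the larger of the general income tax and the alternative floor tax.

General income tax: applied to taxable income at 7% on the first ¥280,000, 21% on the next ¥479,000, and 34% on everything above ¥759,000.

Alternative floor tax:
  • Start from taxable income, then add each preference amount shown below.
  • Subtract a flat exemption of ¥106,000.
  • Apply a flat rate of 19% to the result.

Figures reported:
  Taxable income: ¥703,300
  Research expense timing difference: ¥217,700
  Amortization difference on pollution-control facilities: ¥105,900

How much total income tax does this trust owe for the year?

¥174,971

Alternative floor tax:
  Adjusted income: ¥703,300 + ¥217,700 + ¥105,900 = ¥1,026,900
  Less exemption ¥106,000 → base ¥920,900
  ¥920,900 × 19% = ¥174,971

General income tax:
  ¥280,000 × 7% = ¥19,600
  ¥423,300 × 21% = ¥88,893
  → ¥108,493

¥174,971 > ¥108,493, so the alternative floor tax is the binding amount.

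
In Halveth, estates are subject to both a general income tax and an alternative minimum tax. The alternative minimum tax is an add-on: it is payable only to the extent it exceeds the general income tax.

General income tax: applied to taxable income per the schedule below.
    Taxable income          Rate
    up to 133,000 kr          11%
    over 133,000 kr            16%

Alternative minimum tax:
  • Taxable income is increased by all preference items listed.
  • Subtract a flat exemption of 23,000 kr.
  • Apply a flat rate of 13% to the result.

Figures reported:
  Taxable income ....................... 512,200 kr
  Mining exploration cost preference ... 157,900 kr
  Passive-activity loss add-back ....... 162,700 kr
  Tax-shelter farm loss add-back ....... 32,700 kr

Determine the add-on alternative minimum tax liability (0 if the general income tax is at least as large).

Alternative minimum tax:
  Adjusted income: 512,200 kr + 157,900 kr + 162,700 kr + 32,700 kr = 865,500 kr
  Less exemption 23,000 kr → base 842,500 kr
  842,500 kr × 13% = 109,525 kr

General income tax:
  133,000 kr × 11% = 14,630 kr
  379,200 kr × 16% = 60,672 kr
  → 75,302 kr

Excess of alternative minimum tax over general income tax: 109,525 kr − 75,302 kr = 34,223 kr.

34,223 kr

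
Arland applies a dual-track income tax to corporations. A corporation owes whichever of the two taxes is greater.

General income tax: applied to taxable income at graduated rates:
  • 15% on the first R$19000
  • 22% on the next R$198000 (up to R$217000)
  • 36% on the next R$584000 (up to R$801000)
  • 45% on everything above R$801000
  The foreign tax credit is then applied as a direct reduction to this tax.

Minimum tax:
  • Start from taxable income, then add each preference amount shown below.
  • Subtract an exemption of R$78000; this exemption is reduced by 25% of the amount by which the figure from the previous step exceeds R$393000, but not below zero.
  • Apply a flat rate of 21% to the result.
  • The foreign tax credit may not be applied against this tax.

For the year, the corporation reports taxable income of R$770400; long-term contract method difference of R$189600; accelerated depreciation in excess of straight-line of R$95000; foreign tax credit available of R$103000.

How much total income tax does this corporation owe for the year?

R$221550

Minimum tax:
  Adjusted income: R$770400 + R$189600 + R$95000 = R$1055000
  Exemption: 25% × (R$1055000 − R$393000) = R$165500 ≥ R$78000, so the exemption is fully phased out
  Base: R$1055000 − R$0 = R$1055000
  R$1055000 × 21% = R$221550

General income tax:
  R$19000 × 15% = R$2850
  R$198000 × 22% = R$43560
  R$553400 × 36% = R$199224
  → R$245634
  Less foreign tax credit R$103000 → R$142634

R$221550 > R$142634, so the minimum tax is the binding amount.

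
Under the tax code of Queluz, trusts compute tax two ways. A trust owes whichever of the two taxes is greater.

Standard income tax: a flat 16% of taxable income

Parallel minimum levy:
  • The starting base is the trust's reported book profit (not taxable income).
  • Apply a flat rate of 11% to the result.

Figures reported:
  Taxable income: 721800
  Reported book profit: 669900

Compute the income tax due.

115488

Parallel minimum levy:
  Base (reported book profit): 669900
  669900 × 11% = 73689

Standard income tax:
  721800 × 16% = 115488

115488 > 73689, so the standard income tax governs.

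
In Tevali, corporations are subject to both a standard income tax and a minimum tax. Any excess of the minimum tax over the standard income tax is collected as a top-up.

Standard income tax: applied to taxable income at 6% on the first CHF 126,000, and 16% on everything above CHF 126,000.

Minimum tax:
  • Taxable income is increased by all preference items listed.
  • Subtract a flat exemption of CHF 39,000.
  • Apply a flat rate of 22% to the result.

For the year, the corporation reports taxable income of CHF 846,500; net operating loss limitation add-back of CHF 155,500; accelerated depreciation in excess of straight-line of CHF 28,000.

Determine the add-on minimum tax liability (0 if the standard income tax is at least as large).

Standard income tax:
  CHF 126,000 × 6% = CHF 7,560
  CHF 720,500 × 16% = CHF 115,280
  → CHF 122,840

Minimum tax:
  Adjusted income: CHF 846,500 + CHF 155,500 + CHF 28,000 = CHF 1,030,000
  Less exemption CHF 39,000 → base CHF 991,000
  CHF 991,000 × 22% = CHF 218,020

Excess of minimum tax over standard income tax: CHF 218,020 − CHF 122,840 = CHF 95,180.

CHF 95,180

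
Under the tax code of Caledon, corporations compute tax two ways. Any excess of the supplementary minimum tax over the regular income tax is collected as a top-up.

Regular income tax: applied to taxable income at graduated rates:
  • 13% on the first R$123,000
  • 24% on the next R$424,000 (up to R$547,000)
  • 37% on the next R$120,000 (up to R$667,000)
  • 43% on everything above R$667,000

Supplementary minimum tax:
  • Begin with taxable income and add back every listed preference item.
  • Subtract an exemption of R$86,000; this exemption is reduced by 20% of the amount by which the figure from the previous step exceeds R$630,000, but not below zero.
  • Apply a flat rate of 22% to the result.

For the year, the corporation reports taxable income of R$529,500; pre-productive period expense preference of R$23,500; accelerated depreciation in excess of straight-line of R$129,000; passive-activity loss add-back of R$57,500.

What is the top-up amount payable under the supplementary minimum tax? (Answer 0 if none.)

R$35,038

Regular income tax:
  R$123,000 × 13% = R$15,990
  R$406,500 × 24% = R$97,560
  → R$113,550

Supplementary minimum tax:
  Adjusted income: R$529,500 + R$23,500 + R$129,000 + R$57,500 = R$739,500
  Exemption: R$86,000 − 20% × (R$739,500 − R$630,000) = R$86,000 − R$21,900 = R$64,100
  Base: R$739,500 − R$64,100 = R$675,400
  R$675,400 × 22% = R$148,588

Excess of supplementary minimum tax over regular income tax: R$148,588 − R$113,550 = R$35,038.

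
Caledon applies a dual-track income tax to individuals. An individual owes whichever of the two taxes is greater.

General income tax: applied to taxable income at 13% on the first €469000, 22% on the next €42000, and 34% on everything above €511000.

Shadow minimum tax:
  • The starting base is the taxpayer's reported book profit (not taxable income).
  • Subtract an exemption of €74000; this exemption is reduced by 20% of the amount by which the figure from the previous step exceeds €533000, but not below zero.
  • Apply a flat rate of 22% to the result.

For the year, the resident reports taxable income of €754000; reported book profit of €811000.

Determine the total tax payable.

Shadow minimum tax:
  Base (reported book profit): €811000
  Exemption: €74000 − 20% × (€811000 − €533000) = €74000 − €55600 = €18400
  Base: €811000 − €18400 = €792600
  €792600 × 22% = €174372

General income tax:
  €469000 × 13% = €60970
  €42000 × 22% = €9240
  €243000 × 34% = €82620
  → €152830

€174372 > €152830, so the shadow minimum tax is the binding amount.

€174372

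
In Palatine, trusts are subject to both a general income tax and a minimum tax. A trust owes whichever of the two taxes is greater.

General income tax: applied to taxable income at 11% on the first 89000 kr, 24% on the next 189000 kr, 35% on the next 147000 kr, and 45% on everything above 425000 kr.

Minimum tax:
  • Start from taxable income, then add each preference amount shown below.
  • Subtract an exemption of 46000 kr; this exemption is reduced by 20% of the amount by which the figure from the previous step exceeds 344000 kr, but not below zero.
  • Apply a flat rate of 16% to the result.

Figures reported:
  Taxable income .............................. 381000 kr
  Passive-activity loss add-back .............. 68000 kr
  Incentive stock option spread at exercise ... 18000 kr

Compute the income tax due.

91200 kr

General income tax:
  89000 kr × 11% = 9790 kr
  189000 kr × 24% = 45360 kr
  103000 kr × 35% = 36050 kr
  → 91200 kr

Minimum tax:
  Adjusted income: 381000 kr + 68000 kr + 18000 kr = 467000 kr
  Exemption: 46000 kr − 20% × (467000 kr − 344000 kr) = 46000 kr − 24600 kr = 21400 kr
  Base: 467000 kr − 21400 kr = 445600 kr
  445600 kr × 16% = 71296 kr

91200 kr > 71296 kr, so the general income tax governs.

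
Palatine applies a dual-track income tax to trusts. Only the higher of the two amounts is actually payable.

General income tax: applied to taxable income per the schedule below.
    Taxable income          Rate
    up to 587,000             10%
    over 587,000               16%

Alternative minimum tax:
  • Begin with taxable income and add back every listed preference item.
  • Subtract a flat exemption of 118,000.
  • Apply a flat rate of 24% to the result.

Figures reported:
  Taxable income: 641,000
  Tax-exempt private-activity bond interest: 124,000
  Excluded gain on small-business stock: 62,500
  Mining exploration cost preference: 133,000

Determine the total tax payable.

General income tax:
  587,000 × 10% = 58,700
  54,000 × 16% = 8,640
  → 67,340

Alternative minimum tax:
  Adjusted income: 641,000 + 124,000 + 62,500 + 133,000 = 960,500
  Less exemption 118,000 → base 842,500
  842,500 × 24% = 202,200

202,200 > 67,340, so the alternative minimum tax is the binding amount.

202,200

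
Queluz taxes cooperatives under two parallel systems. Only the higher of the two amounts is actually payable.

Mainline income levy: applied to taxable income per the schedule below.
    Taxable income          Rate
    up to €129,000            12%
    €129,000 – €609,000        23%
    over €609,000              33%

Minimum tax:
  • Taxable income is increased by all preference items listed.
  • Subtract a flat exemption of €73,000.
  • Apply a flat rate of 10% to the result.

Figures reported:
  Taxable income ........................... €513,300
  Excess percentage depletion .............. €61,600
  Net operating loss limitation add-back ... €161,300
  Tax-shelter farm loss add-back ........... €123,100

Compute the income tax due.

€103,869

Minimum tax:
  Adjusted income: €513,300 + €61,600 + €161,300 + €123,100 = €859,300
  Less exemption €73,000 → base €786,300
  €786,300 × 10% = €78,630

Mainline income levy:
  €129,000 × 12% = €15,480
  €384,300 × 23% = €88,389
  → €103,869

€103,869 > €78,630, so the mainline income levy governs.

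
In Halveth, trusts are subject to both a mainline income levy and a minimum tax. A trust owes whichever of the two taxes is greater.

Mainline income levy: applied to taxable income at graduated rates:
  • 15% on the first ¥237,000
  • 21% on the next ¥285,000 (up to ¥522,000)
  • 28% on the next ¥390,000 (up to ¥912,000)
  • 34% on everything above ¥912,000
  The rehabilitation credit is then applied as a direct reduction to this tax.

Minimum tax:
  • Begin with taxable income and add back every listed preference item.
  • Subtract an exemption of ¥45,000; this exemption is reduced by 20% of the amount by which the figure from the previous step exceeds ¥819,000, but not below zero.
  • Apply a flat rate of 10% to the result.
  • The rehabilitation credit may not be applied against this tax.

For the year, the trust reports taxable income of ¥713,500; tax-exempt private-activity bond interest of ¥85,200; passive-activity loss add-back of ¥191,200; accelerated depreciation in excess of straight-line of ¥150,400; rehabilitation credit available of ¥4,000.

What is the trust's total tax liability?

Minimum tax:
  Adjusted income: ¥713,500 + ¥85,200 + ¥191,200 + ¥150,400 = ¥1,140,300
  Exemption: 20% × (¥1,140,300 − ¥819,000) = ¥64,260 ≥ ¥45,000, so the exemption is fully phased out
  Base: ¥1,140,300 − ¥0 = ¥1,140,300
  ¥1,140,300 × 10% = ¥114,030

Mainline income levy:
  ¥237,000 × 15% = ¥35,550
  ¥285,000 × 21% = ¥59,850
  ¥191,500 × 28% = ¥53,620
  → ¥149,020
  Less rehabilitation credit ¥4,000 → ¥145,020

¥145,020 > ¥114,030, so the mainline income levy governs.

¥145,020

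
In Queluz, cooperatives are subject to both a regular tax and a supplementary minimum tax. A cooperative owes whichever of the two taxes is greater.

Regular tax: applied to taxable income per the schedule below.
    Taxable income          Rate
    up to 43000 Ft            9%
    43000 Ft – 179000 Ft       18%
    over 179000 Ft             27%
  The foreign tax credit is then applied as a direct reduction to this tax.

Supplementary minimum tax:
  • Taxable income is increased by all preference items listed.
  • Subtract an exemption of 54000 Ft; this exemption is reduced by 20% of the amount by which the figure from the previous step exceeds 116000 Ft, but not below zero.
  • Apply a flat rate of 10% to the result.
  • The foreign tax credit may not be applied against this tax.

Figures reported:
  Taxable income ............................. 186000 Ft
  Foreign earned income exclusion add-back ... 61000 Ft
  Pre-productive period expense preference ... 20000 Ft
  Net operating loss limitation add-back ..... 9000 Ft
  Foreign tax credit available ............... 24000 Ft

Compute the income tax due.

Supplementary minimum tax:
  Adjusted income: 186000 Ft + 61000 Ft + 20000 Ft + 9000 Ft = 276000 Ft
  Exemption: 54000 Ft − 20% × (276000 Ft − 116000 Ft) = 54000 Ft − 32000 Ft = 22000 Ft
  Base: 276000 Ft − 22000 Ft = 254000 Ft
  254000 Ft × 10% = 25400 Ft

Regular tax:
  43000 Ft × 9% = 3870 Ft
  136000 Ft × 18% = 24480 Ft
  7000 Ft × 27% = 1890 Ft
  → 30240 Ft
  Less foreign tax credit 24000 Ft → 6240 Ft

25400 Ft > 6240 Ft, so the supplementary minimum tax is the binding amount.

25400 Ft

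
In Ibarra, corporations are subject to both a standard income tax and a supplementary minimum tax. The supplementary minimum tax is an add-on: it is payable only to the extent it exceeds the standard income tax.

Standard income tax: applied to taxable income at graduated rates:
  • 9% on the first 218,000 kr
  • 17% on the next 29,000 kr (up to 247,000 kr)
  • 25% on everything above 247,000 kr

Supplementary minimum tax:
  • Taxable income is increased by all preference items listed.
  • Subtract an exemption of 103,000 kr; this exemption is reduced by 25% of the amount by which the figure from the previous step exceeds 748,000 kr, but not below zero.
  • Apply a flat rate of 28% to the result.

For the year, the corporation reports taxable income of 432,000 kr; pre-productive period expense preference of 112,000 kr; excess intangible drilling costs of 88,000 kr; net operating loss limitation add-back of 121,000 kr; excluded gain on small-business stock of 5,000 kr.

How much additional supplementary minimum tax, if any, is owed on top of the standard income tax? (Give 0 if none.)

Supplementary minimum tax:
  Adjusted income: 432,000 kr + 112,000 kr + 88,000 kr + 121,000 kr + 5,000 kr = 758,000 kr
  Exemption: 103,000 kr − 25% × (758,000 kr − 748,000 kr) = 103,000 kr − 2,500 kr = 100,500 kr
  Base: 758,000 kr − 100,500 kr = 657,500 kr
  657,500 kr × 28% = 184,100 kr

Standard income tax:
  218,000 kr × 9% = 19,620 kr
  29,000 kr × 17% = 4,930 kr
  185,000 kr × 25% = 46,250 kr
  → 70,800 kr

Excess of supplementary minimum tax over standard income tax: 184,100 kr − 70,800 kr = 113,300 kr.

113,300 kr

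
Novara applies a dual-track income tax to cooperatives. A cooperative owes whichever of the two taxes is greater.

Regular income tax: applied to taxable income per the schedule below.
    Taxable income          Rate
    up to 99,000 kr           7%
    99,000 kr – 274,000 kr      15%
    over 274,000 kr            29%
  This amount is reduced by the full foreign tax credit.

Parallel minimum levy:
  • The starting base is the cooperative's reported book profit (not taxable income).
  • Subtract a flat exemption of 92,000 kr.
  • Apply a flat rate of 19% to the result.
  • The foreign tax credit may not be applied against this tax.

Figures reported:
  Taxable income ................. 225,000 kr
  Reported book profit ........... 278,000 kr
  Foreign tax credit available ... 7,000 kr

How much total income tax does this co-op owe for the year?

35,340 kr

Regular income tax:
  99,000 kr × 7% = 6,930 kr
  126,000 kr × 15% = 18,900 kr
  → 25,830 kr
  Less foreign tax credit 7,000 kr → 18,830 kr

Parallel minimum levy:
  Base (reported book profit): 278,000 kr
  Less exemption 92,000 kr → base 186,000 kr
  186,000 kr × 19% = 35,340 kr

35,340 kr > 18,830 kr, so the parallel minimum levy is the binding amount.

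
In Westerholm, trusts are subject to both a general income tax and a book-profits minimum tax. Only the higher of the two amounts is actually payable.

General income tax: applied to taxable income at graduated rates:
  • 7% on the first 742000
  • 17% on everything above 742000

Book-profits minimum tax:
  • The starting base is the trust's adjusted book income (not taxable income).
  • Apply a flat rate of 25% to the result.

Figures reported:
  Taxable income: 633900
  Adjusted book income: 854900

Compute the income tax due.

General income tax:
  633900 × 7% = 44373

Book-profits minimum tax:
  Base (adjusted book income): 854900
  854900 × 25% = 213725

213725 > 44373, so the book-profits minimum tax is the binding amount.

213725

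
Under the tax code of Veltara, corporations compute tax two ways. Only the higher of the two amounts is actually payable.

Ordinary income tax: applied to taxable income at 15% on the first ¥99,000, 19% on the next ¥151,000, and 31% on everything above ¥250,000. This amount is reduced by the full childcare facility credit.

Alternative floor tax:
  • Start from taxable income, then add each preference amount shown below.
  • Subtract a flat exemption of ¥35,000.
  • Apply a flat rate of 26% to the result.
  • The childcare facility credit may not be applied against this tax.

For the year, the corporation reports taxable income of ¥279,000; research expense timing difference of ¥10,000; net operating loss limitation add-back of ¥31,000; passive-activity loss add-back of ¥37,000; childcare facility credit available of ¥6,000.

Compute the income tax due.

¥83,720

Alternative floor tax:
  Adjusted income: ¥279,000 + ¥10,000 + ¥31,000 + ¥37,000 = ¥357,000
  Less exemption ¥35,000 → base ¥322,000
  ¥322,000 × 26% = ¥83,720

Ordinary income tax:
  ¥99,000 × 15% = ¥14,850
  ¥151,000 × 19% = ¥28,690
  ¥29,000 × 31% = ¥8,990
  → ¥52,530
  Less childcare facility credit ¥6,000 → ¥46,530

¥83,720 > ¥46,530, so the alternative floor tax is the binding amount.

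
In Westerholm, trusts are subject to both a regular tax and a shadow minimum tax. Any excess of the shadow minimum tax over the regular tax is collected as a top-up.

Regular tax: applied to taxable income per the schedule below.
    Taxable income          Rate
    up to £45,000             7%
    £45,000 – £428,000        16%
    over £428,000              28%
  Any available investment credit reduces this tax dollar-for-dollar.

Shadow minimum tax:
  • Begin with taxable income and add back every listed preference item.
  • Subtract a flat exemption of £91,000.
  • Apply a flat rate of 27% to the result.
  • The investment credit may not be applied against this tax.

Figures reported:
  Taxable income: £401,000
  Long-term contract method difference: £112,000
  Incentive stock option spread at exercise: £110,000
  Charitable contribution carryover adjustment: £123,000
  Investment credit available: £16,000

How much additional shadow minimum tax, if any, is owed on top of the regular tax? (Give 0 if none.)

£132,740

Shadow minimum tax:
  Adjusted income: £401,000 + £112,000 + £110,000 + £123,000 = £746,000
  Less exemption £91,000 → base £655,000
  £655,000 × 27% = £176,850

Regular tax:
  £45,000 × 7% = £3,150
  £356,000 × 16% = £56,960
  → £60,110
  Less investment credit £16,000 → £44,110

Excess of shadow minimum tax over regular tax: £176,850 − £44,110 = £132,740.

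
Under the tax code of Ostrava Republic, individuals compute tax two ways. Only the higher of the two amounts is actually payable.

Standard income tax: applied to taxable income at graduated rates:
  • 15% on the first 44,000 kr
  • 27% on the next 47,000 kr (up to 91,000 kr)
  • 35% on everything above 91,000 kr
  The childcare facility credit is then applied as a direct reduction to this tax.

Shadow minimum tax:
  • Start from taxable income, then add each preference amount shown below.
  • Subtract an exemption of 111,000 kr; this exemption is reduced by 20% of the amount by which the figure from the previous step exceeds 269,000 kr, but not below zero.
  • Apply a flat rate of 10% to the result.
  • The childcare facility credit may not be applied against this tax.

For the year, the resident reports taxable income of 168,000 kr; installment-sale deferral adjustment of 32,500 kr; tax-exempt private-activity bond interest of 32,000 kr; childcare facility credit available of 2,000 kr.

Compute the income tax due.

Standard income tax:
  44,000 kr × 15% = 6,600 kr
  47,000 kr × 27% = 12,690 kr
  77,000 kr × 35% = 26,950 kr
  → 46,240 kr
  Less childcare facility credit 2,000 kr → 44,240 kr

Shadow minimum tax:
  Adjusted income: 168,000 kr + 32,500 kr + 32,000 kr = 232,500 kr
  Exemption: 232,500 kr ≤ 269,000 kr, so full 111,000 kr applies
  Base: 232,500 kr − 111,000 kr = 121,500 kr
  121,500 kr × 10% = 12,150 kr

44,240 kr > 12,150 kr, so the standard income tax governs.

44,240 kr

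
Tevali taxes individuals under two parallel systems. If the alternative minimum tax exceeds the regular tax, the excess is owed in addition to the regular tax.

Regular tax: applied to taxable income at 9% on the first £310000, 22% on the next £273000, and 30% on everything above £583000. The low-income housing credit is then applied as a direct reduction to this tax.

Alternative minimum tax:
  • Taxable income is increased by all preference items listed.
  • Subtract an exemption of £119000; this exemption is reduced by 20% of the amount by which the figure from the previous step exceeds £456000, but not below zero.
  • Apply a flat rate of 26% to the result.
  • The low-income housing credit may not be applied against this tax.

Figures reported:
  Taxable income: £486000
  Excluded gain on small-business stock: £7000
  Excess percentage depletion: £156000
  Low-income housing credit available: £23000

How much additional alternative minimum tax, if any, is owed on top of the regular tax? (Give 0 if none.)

Alternative minimum tax:
  Adjusted income: £486000 + £7000 + £156000 = £649000
  Exemption: £119000 − 20% × (£649000 − £456000) = £119000 − £38600 = £80400
  Base: £649000 − £80400 = £568600
  £568600 × 26% = £147836

Regular tax:
  £310000 × 9% = £27900
  £176000 × 22% = £38720
  → £66620
  Less low-income housing credit £23000 → £43620

Excess of alternative minimum tax over regular tax: £147836 − £43620 = £104216.

£104216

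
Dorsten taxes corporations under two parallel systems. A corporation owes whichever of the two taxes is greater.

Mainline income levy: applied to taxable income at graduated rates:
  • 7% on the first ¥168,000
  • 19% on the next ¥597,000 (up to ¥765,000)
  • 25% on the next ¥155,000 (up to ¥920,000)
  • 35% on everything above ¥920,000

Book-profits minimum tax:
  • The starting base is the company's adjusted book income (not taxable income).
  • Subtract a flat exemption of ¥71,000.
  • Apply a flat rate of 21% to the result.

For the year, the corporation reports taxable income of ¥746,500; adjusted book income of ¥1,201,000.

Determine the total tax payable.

Book-profits minimum tax:
  Base (adjusted book income): ¥1,201,000
  Less exemption ¥71,000 → base ¥1,130,000
  ¥1,130,000 × 21% = ¥237,300

Mainline income levy:
  ¥168,000 × 7% = ¥11,760
  ¥578,500 × 19% = ¥109,915
  → ¥121,675

¥237,300 > ¥121,675, so the book-profits minimum tax is the binding amount.

¥237,300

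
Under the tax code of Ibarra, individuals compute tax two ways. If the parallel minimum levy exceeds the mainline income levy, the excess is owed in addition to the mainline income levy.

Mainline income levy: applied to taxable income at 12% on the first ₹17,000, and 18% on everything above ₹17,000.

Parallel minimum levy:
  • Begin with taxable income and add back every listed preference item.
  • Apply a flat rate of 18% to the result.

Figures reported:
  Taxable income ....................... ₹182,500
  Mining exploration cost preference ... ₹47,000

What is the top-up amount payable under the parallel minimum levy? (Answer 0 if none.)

₹9,480

Parallel minimum levy:
  Adjusted income: ₹182,500 + ₹47,000 = ₹229,500
  ₹229,500 × 18% = ₹41,310

Mainline income levy:
  ₹17,000 × 12% = ₹2,040
  ₹165,500 × 18% = ₹29,790
  → ₹31,830

Excess of parallel minimum levy over mainline income levy: ₹41,310 − ₹31,830 = ₹9,480.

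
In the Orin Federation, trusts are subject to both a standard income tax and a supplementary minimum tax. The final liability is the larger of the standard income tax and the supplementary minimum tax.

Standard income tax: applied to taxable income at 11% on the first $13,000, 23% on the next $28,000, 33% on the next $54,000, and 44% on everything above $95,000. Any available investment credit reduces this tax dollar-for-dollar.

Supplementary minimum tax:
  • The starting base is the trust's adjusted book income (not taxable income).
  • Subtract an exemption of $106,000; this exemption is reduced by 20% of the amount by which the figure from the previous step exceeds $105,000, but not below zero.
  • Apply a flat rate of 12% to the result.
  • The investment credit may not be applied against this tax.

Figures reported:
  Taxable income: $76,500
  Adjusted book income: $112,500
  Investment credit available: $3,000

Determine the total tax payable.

Supplementary minimum tax:
  Base (adjusted book income): $112,500
  Exemption: $106,000 − 20% × ($112,500 − $105,000) = $106,000 − $1,500 = $104,500
  Base: $112,500 − $104,500 = $8,000
  $8,000 × 12% = $960

Standard income tax:
  $13,000 × 11% = $1,430
  $28,000 × 23% = $6,440
  $35,500 × 33% = $11,715
  → $19,585
  Less investment credit $3,000 → $16,585

$16,585 > $960, so the standard income tax governs.

$16,585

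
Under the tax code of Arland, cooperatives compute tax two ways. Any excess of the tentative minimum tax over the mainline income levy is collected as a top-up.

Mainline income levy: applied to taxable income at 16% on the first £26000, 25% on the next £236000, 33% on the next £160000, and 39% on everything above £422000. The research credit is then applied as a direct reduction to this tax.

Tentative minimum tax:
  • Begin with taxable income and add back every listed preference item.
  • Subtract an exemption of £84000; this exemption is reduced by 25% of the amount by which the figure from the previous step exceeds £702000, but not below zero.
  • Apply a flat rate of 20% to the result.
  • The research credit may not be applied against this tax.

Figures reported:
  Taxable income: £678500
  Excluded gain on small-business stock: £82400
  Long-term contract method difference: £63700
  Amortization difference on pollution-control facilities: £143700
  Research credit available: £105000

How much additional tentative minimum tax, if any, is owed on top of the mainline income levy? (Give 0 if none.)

Mainline income levy:
  £26000 × 16% = £4160
  £236000 × 25% = £59000
  £160000 × 33% = £52800
  £256500 × 39% = £100035
  → £215995
  Less research credit £105000 → £110995

Tentative minimum tax:
  Adjusted income: £678500 + £82400 + £63700 + £143700 = £968300
  Exemption: £84000 − 25% × (£968300 − £702000) = £84000 − £66575 = £17425
  Base: £968300 − £17425 = £950875
  £950875 × 20% = £190175

Excess of tentative minimum tax over mainline income levy: £190175 − £110995 = £79180.

£79180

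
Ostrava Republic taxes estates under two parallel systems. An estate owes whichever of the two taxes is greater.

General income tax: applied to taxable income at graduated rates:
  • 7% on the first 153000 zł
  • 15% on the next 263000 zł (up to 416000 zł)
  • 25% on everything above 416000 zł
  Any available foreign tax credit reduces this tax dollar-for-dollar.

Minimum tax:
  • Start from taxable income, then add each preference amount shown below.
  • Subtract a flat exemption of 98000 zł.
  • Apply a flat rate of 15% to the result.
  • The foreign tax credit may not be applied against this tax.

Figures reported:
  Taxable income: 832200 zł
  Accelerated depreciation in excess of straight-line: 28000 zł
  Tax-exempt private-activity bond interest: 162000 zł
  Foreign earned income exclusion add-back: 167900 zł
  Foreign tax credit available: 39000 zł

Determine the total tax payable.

Minimum tax:
  Adjusted income: 832200 zł + 28000 zł + 162000 zł + 167900 zł = 1190100 zł
  Less exemption 98000 zł → base 1092100 zł
  1092100 zł × 15% = 163815 zł

General income tax:
  153000 zł × 7% = 10710 zł
  263000 zł × 15% = 39450 zł
  416200 zł × 25% = 104050 zł
  → 154210 zł
  Less foreign tax credit 39000 zł → 115210 zł

163815 zł > 115210 zł, so the minimum tax is the binding amount.

163815 zł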